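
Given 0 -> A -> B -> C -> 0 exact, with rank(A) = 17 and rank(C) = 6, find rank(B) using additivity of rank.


For a short exact sequence 0 -> A -> B -> C -> 0,
rank is additive: rank(B) = rank(A) + rank(C).
rank(B) = 17 + 6 = 23

23


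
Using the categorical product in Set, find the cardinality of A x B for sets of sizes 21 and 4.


In Set, the product A x B is the Cartesian product.
By the universal property, |A x B| = |A| * |B|.
|A x B| = 21 * 4 = 84

84


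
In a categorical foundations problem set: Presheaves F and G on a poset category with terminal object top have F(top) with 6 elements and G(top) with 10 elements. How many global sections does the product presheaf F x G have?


Global sections of a presheaf on a poset with terminal top satisfy
Gamma(H) ~ H(top). Presheaves admit pointwise products, so
(F x G)(top) = F(top) x G(top) (Cartesian product).
|Gamma(F x G)| = |F(top)| * |G(top)| = 6 * 10 = 60.

60


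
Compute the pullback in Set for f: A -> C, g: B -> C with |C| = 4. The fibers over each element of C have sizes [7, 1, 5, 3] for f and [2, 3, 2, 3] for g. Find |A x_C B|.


The pullback A x_C B consists of pairs (a, b) with f(a) = g(b).
For each element c in C, the fiber product has |f^-1(c)| * |g^-1(c)| elements.
Summing over C: 7 * 2 + 1 * 3 + 5 * 2 + 3 * 3
= 14 + 3 + 10 + 9 = 36

36


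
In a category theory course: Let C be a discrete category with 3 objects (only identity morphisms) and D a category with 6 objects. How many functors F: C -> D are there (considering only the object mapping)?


A functor from a discrete category C to D is determined by
where each object maps. Each of the 3 objects of C can map
to any of the 6 objects of D independently.
Number of functors = 6^3 = 216

216


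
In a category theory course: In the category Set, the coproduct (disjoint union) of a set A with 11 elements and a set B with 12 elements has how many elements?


In Set, the coproduct A + B is the disjoint union.
|A + B| = |A| + |B| = 11 + 12 = 23

23


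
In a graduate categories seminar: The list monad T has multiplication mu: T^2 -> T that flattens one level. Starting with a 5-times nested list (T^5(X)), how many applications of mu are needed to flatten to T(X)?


Each application of mu: T^2 -> T removes one layer of nesting.
Starting at depth 5 (i.e., T^5(X)), we need to reach T(X).
Number of mu applications = 5 - 1 = 4

4


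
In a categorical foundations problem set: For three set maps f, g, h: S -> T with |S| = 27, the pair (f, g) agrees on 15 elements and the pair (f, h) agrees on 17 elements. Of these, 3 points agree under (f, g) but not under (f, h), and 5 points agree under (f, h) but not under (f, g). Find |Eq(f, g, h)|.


Eq(f, g, h) is the triple-agreement set: points in S where all three
maps take the same value. Using inclusion-exclusion on the pairwise data:
Pair (f, g) agrees on 15 points; pair (f, h) on 17 points.
Points agreeing under (f, g) but not (f, h) = 3; under (f, h) but not (f, g) = 5.
Triple-agreement = agreement-in-(f, g) minus points that agree under (f, g) but not (f, h):
|Eq(f, g, h)| = 15 - 3 = 12
(cross-check via (f, h): 17 - 5 = 12.)

12


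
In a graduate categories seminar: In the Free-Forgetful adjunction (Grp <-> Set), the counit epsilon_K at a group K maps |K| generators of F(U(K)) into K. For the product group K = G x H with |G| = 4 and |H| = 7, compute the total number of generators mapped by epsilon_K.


The counit epsilon_K: F(U(K)) -> K of the Free-Forgetful adjunction
maps |K| generators of F(U(K)) into K. For K = G x H (the product group),
|G x H| = |G| * |H|.
Total generators mapped = 4 * 7 = 28.

28


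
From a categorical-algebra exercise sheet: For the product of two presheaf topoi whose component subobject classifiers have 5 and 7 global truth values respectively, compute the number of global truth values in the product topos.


In a product of presheaf topoi E_1 x E_2, the subobject classifier
is Omega = Omega_1 x Omega_2 (componentwise), so
|Omega(top)| = |Omega_1(top_1)| * |Omega_2(top_2)|.
= 5 * 7 = 35.

35


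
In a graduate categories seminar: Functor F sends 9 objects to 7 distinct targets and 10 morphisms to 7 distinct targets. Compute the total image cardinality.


The image of F consists of distinct objects and distinct morphisms.
|Im(F)| on objects = 7
|Im(F)| on morphisms = 7
Total image cardinality = 7 + 7 = 14

14


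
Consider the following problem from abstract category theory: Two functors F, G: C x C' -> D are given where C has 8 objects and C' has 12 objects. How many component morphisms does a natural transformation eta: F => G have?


A natural transformation eta: F => G assigns one component morphism per
object of the domain category.
The domain is the product category C x C', so
|Ob(C x C')| = |Ob(C)| * |Ob(C')| = 8 * 12 = 96.
Therefore eta has 96 component morphisms.

96


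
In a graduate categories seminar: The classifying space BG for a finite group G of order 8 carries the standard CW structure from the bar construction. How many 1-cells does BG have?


In the bar-construction CW model of BG, the n-cells are indexed by
n-tuples [g_1|...|g_n] of non-identity elements of G (degenerate
simplices with some g_i = e do not contribute cells), so there are
(|G| - 1)^n n-cells.
For dim = 1 with |G| = 8:
cells = (8 - 1)^1 = 7^1 = 7

7


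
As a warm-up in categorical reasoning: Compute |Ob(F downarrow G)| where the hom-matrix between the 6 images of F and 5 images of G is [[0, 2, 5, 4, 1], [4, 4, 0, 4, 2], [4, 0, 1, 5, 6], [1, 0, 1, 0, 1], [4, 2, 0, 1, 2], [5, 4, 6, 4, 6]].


Objects of (F downarrow G) are triples (a, b, h: F(a)->G(b)).
The count equals the sum of all entries in the hom-matrix.
sum(row 0) = 12
sum(row 1) = 14
sum(row 2) = 16
sum(row 3) = 3
sum(row 4) = 9
sum(row 5) = 25
Grand total = 79

79


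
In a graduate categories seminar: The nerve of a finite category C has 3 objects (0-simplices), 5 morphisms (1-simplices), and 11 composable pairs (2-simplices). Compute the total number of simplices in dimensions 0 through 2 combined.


The 2-skeleton of the nerve N(C) consists of simplices in dimensions 0, 1, 2:
  |N(C)_0| = 3 (objects)
  |N(C)_1| = 5 (morphisms)
  |N(C)_2| = 11 (composable pairs)
Total = 3 + 5 + 11 = 19

19


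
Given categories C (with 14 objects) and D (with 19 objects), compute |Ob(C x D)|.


The product category C x D has objects that are pairs (c, d).
Number of pairs = |Ob(C)| * |Ob(D)| = 14 * 19 = 266

266


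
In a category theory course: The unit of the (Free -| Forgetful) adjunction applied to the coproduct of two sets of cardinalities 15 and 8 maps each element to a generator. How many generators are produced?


The unit eta_X: X -> U(F(X)) of the Free-Forgetful adjunction
maps each element of X to a generator of F(X). For X = S + T (disjoint
union in Set), |S + T| = |S| + |T|.
Total mappings = 15 + 8 = 23.

23


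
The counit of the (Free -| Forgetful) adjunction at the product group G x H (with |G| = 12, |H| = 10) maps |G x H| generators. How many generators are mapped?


The counit epsilon_K: F(U(K)) -> K of the Free-Forgetful adjunction
maps |K| generators of F(U(K)) into K. For K = G x H (the product group),
|G x H| = |G| * |H|.
Total generators mapped = 12 * 10 = 120.

120


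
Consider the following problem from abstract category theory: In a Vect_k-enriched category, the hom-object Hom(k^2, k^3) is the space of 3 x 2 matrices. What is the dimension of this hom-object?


In Vect-enriched categories, Hom(k^n, k^m) is the space of m x n matrices.
dim(Hom(k^2, k^3)) = 3 * 2 = 6

6


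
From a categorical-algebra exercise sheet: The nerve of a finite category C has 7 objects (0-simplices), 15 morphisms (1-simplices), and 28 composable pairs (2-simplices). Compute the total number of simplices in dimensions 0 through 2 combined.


The 2-skeleton of the nerve N(C) consists of simplices in dimensions 0, 1, 2:
  |N(C)_0| = 7 (objects)
  |N(C)_1| = 15 (morphisms)
  |N(C)_2| = 28 (composable pairs)
Total = 7 + 15 + 28 = 50

50


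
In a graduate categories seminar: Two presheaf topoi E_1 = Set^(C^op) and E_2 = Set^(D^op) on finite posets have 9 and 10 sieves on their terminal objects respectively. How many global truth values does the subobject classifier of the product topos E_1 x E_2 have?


In a product of presheaf topoi E_1 x E_2, the subobject classifier
is Omega = Omega_1 x Omega_2 (componentwise), so
|Omega(top)| = |Omega_1(top_1)| * |Omega_2(top_2)|.
= 9 * 10 = 90.

90


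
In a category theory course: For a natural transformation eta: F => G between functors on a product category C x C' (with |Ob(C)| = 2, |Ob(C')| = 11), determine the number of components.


A natural transformation eta: F => G assigns one component morphism per
object of the domain category.
The domain is the product category C x C', so
|Ob(C x C')| = |Ob(C)| * |Ob(C')| = 2 * 11 = 22.
Therefore eta has 22 component morphisms.

22


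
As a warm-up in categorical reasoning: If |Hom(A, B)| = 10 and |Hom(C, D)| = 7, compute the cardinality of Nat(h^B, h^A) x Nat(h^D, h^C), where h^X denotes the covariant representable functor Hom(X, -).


By the Yoneda lemma, Nat(h^B, h^A) is isomorphic to Hom(A, B),
so |Nat(h^B, h^A)| = |Hom(A, B)| and |Nat(h^D, h^C)| = |Hom(C, D)|.
|Hom(A, B)| = 10, |Hom(C, D)| = 7.
|Nat(h^B, h^A) x Nat(h^D, h^C)| = 10 * 7 = 70

70


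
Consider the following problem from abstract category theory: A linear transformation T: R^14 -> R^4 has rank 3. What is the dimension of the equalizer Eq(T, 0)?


The equalizer of f and the zero map is ker(f).
By the rank-nullity theorem: dim(ker(f)) = dim(domain) - rank(f).
dim(ker(f)) = 14 - 3 = 11

11


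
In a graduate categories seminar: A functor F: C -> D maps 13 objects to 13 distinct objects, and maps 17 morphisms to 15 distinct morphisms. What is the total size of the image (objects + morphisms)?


The image of F consists of distinct objects and distinct morphisms.
|Im(F)| on objects = 13
|Im(F)| on morphisms = 15
Total image cardinality = 13 + 15 = 28

28


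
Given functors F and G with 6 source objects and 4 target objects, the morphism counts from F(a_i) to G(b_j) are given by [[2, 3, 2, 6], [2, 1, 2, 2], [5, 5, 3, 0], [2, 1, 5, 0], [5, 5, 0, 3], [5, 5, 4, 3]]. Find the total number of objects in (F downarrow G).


Objects of (F downarrow G) are triples (a, b, h: F(a)->G(b)).
The count equals the sum of all entries in the hom-matrix.
sum(row 0) = 13
sum(row 1) = 7
sum(row 2) = 13
sum(row 3) = 8
sum(row 4) = 13
sum(row 5) = 17
Grand total = 71

71


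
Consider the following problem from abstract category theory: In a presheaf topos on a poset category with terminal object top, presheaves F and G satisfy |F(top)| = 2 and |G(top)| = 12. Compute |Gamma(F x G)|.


Global sections of a presheaf on a poset with terminal top satisfy
Gamma(H) ~ H(top). Presheaves admit pointwise products, so
(F x G)(top) = F(top) x G(top) (Cartesian product).
|Gamma(F x G)| = |F(top)| * |G(top)| = 2 * 12 = 24.

24


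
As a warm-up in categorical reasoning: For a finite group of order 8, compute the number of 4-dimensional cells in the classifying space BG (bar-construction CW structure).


In the bar-construction CW model of BG, the n-cells are indexed by
n-tuples [g_1|...|g_n] of non-identity elements of G (degenerate
simplices with some g_i = e do not contribute cells), so there are
(|G| - 1)^n n-cells.
For dim = 4 with |G| = 8:
cells = (8 - 1)^4 = 7^4 = 2401

2401


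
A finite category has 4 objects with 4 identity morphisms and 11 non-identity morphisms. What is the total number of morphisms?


Each object has an identity morphism, giving 4 identities.
Adding the 11 non-identity morphisms:
Total = 4 + 11 = 15

15


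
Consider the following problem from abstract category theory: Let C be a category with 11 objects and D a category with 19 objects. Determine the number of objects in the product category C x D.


The product category C x D has objects that are pairs (c, d).
Number of pairs = |Ob(C)| * |Ob(D)| = 11 * 19 = 209

209


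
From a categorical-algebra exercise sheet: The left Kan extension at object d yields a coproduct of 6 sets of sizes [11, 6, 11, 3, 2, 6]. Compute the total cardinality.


Pointwise, the left Kan extension (Lan_F H)(d) is the colimit, indexed
by the comma category (F downarrow d), of H composed with the
projection (F downarrow d) -> C. Here that colimit is given
as a coproduct (disjoint union) of sets, so its cardinality is the
sum of the sizes of the summands.
Coproduct of sets with sizes: 11 + 6 + 11 + 3 + 2 + 6
= 39

39


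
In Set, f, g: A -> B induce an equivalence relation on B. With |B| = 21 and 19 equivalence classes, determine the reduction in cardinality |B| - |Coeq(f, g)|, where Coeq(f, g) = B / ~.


The coequalizer Coeq(f, g) = B / ~ has one element per equivalence class.
|B| = 21, |Coeq(f, g)| = 19.
|B| - |Coeq(f, g)| = 21 - 19 = 2.

2


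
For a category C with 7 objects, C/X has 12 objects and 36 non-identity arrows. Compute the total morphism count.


In the slice category C/X, objects are morphisms to X.
Identity morphisms: 12 (one per object of C/X).
Non-identity morphisms: 36.
Total = 12 + 36 = 48

48


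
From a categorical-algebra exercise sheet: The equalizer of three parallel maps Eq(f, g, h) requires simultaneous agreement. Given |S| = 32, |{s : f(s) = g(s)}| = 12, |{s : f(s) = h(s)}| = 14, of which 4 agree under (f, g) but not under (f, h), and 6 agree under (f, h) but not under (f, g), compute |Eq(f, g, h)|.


Eq(f, g, h) is the triple-agreement set: points in S where all three
maps take the same value. Using inclusion-exclusion on the pairwise data:
Pair (f, g) agrees on 12 points; pair (f, h) on 14 points.
Points agreeing under (f, g) but not (f, h) = 4; under (f, h) but not (f, g) = 6.
Triple-agreement = agreement-in-(f, g) minus points that agree under (f, g) but not (f, h):
|Eq(f, g, h)| = 12 - 4 = 8
(cross-check via (f, h): 14 - 6 = 8.)

8


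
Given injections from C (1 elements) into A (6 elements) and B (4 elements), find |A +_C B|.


The pushout A +_C B identifies the images of C in A and B.
|A +_C B| = |A| + |B| - |C| (for injections).
= 6 + 4 - 1 = 9

9


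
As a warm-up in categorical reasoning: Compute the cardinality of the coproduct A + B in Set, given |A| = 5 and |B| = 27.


In Set, the coproduct A + B is the disjoint union.
|A + B| = |A| + |B| = 5 + 27 = 32

32


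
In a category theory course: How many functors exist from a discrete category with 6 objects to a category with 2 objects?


A functor from a discrete category C to D is determined by
where each object maps. Each of the 6 objects of C can map
to any of the 2 objects of D independently.
Number of functors = 2^6 = 64

64


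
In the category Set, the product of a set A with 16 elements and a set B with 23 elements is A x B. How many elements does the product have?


In Set, the product A x B is the Cartesian product.
By the universal property, |A x B| = |A| * |B|.
|A x B| = 16 * 23 = 368

368


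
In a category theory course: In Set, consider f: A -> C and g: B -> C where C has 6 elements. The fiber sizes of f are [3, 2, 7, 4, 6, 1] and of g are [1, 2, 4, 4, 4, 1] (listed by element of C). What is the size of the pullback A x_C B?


The pullback A x_C B consists of pairs (a, b) with f(a) = g(b).
For each element c in C, the fiber product has |f^-1(c)| * |g^-1(c)| elements.
Summing over C: 3 * 1 + 2 * 2 + 7 * 4 + 4 * 4 + 6 * 4 + 1 * 1
= 3 + 4 + 28 + 16 + 24 + 1 = 76

76


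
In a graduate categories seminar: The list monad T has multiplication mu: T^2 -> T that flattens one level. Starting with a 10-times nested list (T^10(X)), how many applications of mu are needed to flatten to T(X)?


Each application of mu: T^2 -> T removes one layer of nesting.
Starting at depth 10 (i.e., T^10(X)), we need to reach T(X).
Number of mu applications = 10 - 1 = 9

9


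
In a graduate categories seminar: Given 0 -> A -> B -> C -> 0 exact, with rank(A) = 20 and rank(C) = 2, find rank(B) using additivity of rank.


For a short exact sequence 0 -> A -> B -> C -> 0,
rank is additive: rank(B) = rank(A) + rank(C).
rank(B) = 20 + 2 = 22

22


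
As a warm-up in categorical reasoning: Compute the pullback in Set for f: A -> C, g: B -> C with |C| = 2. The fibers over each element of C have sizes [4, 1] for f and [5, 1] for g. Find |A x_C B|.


The pullback A x_C B consists of pairs (a, b) with f(a) = g(b).
For each element c in C, the fiber product has |f^-1(c)| * |g^-1(c)| elements.
Summing over C: 4 * 5 + 1 * 1
= 20 + 1 = 21

21


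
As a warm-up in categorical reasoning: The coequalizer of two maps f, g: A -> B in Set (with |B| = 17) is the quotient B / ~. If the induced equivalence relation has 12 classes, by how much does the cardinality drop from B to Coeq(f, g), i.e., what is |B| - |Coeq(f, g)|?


The coequalizer Coeq(f, g) = B / ~ has one element per equivalence class.
|B| = 17, |Coeq(f, g)| = 12.
|B| - |Coeq(f, g)| = 17 - 12 = 5.

5


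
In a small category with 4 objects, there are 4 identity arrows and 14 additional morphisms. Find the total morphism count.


Each object has an identity morphism, giving 4 identities.
Adding the 14 non-identity morphisms:
Total = 4 + 14 = 18

18


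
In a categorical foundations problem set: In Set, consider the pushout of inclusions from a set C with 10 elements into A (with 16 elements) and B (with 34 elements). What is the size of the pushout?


The pushout A +_C B identifies the images of C in A and B.
|A +_C B| = |A| + |B| - |C| (for injections).
= 16 + 34 - 10 = 40

40


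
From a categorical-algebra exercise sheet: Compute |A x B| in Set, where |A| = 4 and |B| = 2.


In Set, the product A x B is the Cartesian product.
By the universal property, |A x B| = |A| * |B|.
|A x B| = 4 * 2 = 8

8


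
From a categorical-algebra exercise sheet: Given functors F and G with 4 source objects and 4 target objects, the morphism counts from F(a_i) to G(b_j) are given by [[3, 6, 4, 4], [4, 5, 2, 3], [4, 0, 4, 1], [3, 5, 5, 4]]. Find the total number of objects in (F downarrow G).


Objects of (F downarrow G) are triples (a, b, h: F(a)->G(b)).
The count equals the sum of all entries in the hom-matrix.
sum(row 0) = 17
sum(row 1) = 14
sum(row 2) = 9
sum(row 3) = 17
Grand total = 57

57


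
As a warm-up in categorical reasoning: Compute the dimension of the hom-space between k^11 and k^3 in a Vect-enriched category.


In Vect-enriched categories, Hom(k^n, k^m) is the space of m x n matrices.
dim(Hom(k^11, k^3)) = 3 * 11 = 33

33


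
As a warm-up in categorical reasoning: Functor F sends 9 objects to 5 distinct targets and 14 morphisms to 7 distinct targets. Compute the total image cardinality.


The image of F consists of distinct objects and distinct morphisms.
|Im(F)| on objects = 5
|Im(F)| on morphisms = 7
Total image cardinality = 5 + 7 = 12

12


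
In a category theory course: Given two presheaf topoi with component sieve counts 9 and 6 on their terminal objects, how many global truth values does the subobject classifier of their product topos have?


In a product of presheaf topoi E_1 x E_2, the subobject classifier
is Omega = Omega_1 x Omega_2 (componentwise), so
|Omega(top)| = |Omega_1(top_1)| * |Omega_2(top_2)|.
= 9 * 6 = 54.

54


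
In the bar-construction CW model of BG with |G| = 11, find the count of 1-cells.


In the bar-construction CW model of BG, the n-cells are indexed by
n-tuples [g_1|...|g_n] of non-identity elements of G (degenerate
simplices with some g_i = e do not contribute cells), so there are
(|G| - 1)^n n-cells.
For dim = 1 with |G| = 11:
cells = (11 - 1)^1 = 10^1 = 10

10


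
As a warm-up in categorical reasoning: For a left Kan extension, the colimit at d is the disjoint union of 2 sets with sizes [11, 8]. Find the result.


Pointwise, the left Kan extension (Lan_F H)(d) is the colimit, indexed
by the comma category (F downarrow d), of H composed with the
projection (F downarrow d) -> C. Here that colimit is given
as a coproduct (disjoint union) of sets, so its cardinality is the
sum of the sizes of the summands.
Coproduct of sets with sizes: 11 + 8
= 19

19


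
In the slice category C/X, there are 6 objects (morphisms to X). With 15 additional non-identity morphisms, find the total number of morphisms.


In the slice category C/X, objects are morphisms to X.
Identity morphisms: 6 (one per object of C/X).
Non-identity morphisms: 15.
Total = 6 + 15 = 21

21


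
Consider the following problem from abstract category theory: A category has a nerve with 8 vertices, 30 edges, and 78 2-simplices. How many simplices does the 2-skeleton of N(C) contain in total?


The 2-skeleton of the nerve N(C) consists of simplices in dimensions 0, 1, 2:
  |N(C)_0| = 8 (objects)
  |N(C)_1| = 30 (morphisms)
  |N(C)_2| = 78 (composable pairs)
Total = 8 + 30 + 78 = 116

116


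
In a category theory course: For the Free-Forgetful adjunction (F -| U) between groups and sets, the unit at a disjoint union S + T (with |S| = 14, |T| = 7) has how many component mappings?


The unit eta_X: X -> U(F(X)) of the Free-Forgetful adjunction
maps each element of X to a generator of F(X). For X = S + T (disjoint
union in Set), |S + T| = |S| + |T|.
Total mappings = 14 + 7 = 21.

21


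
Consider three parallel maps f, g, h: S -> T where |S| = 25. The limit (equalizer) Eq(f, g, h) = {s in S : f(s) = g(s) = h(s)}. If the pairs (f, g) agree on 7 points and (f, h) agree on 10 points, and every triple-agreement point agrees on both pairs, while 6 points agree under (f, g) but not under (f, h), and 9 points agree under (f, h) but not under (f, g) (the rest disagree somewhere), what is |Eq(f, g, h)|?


Eq(f, g, h) is the triple-agreement set: points in S where all three
maps take the same value. Using inclusion-exclusion on the pairwise data:
Pair (f, g) agrees on 7 points; pair (f, h) on 10 points.
Points agreeing under (f, g) but not (f, h) = 6; under (f, h) but not (f, g) = 9.
Triple-agreement = agreement-in-(f, g) minus points that agree under (f, g) but not (f, h):
|Eq(f, g, h)| = 7 - 6 = 1
(cross-check via (f, h): 10 - 9 = 1.)

1


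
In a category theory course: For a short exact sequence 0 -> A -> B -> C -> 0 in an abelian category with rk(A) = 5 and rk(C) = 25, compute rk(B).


For a short exact sequence 0 -> A -> B -> C -> 0,
rank is additive: rank(B) = rank(A) + rank(C).
rank(B) = 5 + 25 = 30

30


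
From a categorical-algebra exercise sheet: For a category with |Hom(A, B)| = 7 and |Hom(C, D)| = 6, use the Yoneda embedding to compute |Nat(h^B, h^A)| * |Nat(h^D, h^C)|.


By the Yoneda lemma, Nat(h^B, h^A) is isomorphic to Hom(A, B),
so |Nat(h^B, h^A)| = |Hom(A, B)| and |Nat(h^D, h^C)| = |Hom(C, D)|.
|Hom(A, B)| = 7, |Hom(C, D)| = 6.
|Nat(h^B, h^A) x Nat(h^D, h^C)| = 7 * 6 = 42

42


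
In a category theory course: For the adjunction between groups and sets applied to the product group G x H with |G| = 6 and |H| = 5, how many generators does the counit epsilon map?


The counit epsilon_K: F(U(K)) -> K of the Free-Forgetful adjunction
maps |K| generators of F(U(K)) into K. For K = G x H (the product group),
|G x H| = |G| * |H|.
Total generators mapped = 6 * 5 = 30.

30


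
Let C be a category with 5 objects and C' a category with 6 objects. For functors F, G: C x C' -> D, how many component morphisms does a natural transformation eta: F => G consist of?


A natural transformation eta: F => G assigns one component morphism per
object of the domain category.
The domain is the product category C x C', so
|Ob(C x C')| = |Ob(C)| * |Ob(C')| = 5 * 6 = 30.
Therefore eta has 30 component morphisms.

30


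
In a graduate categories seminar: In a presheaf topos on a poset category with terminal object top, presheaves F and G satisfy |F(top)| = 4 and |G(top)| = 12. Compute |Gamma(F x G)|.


Global sections of a presheaf on a poset with terminal top satisfy
Gamma(H) ~ H(top). Presheaves admit pointwise products, so
(F x G)(top) = F(top) x G(top) (Cartesian product).
|Gamma(F x G)| = |F(top)| * |G(top)| = 4 * 12 = 48.

48


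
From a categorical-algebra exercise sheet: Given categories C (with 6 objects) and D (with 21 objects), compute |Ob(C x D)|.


The product category C x D has objects that are pairs (c, d).
Number of pairs = |Ob(C)| * |Ob(D)| = 6 * 21 = 126

126


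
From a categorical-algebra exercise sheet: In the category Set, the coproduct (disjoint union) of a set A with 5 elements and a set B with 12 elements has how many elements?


In Set, the coproduct A + B is the disjoint union.
|A + B| = |A| + |B| = 5 + 12 = 17

17


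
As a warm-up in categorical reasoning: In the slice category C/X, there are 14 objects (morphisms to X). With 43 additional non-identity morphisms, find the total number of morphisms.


In the slice category C/X, objects are morphisms to X.
Identity morphisms: 14 (one per object of C/X).
Non-identity morphisms: 43.
Total = 14 + 43 = 57

57


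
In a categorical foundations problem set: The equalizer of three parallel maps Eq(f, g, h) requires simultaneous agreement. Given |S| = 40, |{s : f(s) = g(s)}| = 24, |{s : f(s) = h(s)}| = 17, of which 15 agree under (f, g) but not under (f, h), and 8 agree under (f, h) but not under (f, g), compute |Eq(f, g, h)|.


Eq(f, g, h) is the triple-agreement set: points in S where all three
maps take the same value. Using inclusion-exclusion on the pairwise data:
Pair (f, g) agrees on 24 points; pair (f, h) on 17 points.
Points agreeing under (f, g) but not (f, h) = 15; under (f, h) but not (f, g) = 8.
Triple-agreement = agreement-in-(f, g) minus points that agree under (f, g) but not (f, h):
|Eq(f, g, h)| = 24 - 15 = 9
(cross-check via (f, h): 17 - 8 = 9.)

9


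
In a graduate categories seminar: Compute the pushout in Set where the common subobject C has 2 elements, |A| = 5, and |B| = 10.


The pushout A +_C B identifies the images of C in A and B.
|A +_C B| = |A| + |B| - |C| (for injections).
= 5 + 10 - 2 = 13

13


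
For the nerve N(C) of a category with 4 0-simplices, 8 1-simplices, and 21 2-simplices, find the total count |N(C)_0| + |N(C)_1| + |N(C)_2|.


The 2-skeleton of the nerve N(C) consists of simplices in dimensions 0, 1, 2:
  |N(C)_0| = 4 (objects)
  |N(C)_1| = 8 (morphisms)
  |N(C)_2| = 21 (composable pairs)
Total = 4 + 8 + 21 = 33

33


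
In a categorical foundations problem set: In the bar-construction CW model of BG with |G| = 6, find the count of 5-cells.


In the bar-construction CW model of BG, the n-cells are indexed by
n-tuples [g_1|...|g_n] of non-identity elements of G (degenerate
simplices with some g_i = e do not contribute cells), so there are
(|G| - 1)^n n-cells.
For dim = 5 with |G| = 6:
cells = (6 - 1)^5 = 5^5 = 3125

3125


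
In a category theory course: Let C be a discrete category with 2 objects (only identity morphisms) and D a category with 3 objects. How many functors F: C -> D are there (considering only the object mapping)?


A functor from a discrete category C to D is determined by
where each object maps. Each of the 2 objects of C can map
to any of the 3 objects of D independently.
Number of functors = 3^2 = 9

9


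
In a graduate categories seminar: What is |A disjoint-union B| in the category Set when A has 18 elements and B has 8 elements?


In Set, the coproduct A + B is the disjoint union.
|A + B| = |A| + |B| = 18 + 8 = 26

26


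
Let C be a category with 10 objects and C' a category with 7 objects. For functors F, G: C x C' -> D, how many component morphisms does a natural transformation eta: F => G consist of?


A natural transformation eta: F => G assigns one component morphism per
object of the domain category.
The domain is the product category C x C', so
|Ob(C x C')| = |Ob(C)| * |Ob(C')| = 10 * 7 = 70.
Therefore eta has 70 component morphisms.

70


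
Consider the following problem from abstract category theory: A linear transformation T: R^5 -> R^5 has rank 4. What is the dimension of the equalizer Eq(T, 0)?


The equalizer of f and the zero map is ker(f).
By the rank-nullity theorem: dim(ker(f)) = dim(domain) - rank(f).
dim(ker(f)) = 5 - 4 = 1

1


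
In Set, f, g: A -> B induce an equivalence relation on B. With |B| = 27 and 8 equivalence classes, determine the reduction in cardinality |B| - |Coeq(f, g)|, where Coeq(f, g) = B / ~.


The coequalizer Coeq(f, g) = B / ~ has one element per equivalence class.
|B| = 27, |Coeq(f, g)| = 8.
|B| - |Coeq(f, g)| = 27 - 8 = 19.

19


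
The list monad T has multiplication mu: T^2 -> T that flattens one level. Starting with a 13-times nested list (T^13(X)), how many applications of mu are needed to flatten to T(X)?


Each application of mu: T^2 -> T removes one layer of nesting.
Starting at depth 13 (i.e., T^13(X)), we need to reach T(X).
Number of mu applications = 13 - 1 = 12

12


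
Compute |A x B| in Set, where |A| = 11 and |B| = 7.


In Set, the product A x B is the Cartesian product.
By the universal property, |A x B| = |A| * |B|.
|A x B| = 11 * 7 = 77

77


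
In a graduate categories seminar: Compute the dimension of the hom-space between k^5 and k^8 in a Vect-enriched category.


In Vect-enriched categories, Hom(k^n, k^m) is the space of m x n matrices.
dim(Hom(k^5, k^8)) = 8 * 5 = 40

40


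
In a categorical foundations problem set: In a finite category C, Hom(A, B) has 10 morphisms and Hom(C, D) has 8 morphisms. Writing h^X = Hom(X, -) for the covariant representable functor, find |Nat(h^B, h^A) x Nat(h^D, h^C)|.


By the Yoneda lemma, Nat(h^B, h^A) is isomorphic to Hom(A, B),
so |Nat(h^B, h^A)| = |Hom(A, B)| and |Nat(h^D, h^C)| = |Hom(C, D)|.
|Hom(A, B)| = 10, |Hom(C, D)| = 8.
|Nat(h^B, h^A) x Nat(h^D, h^C)| = 10 * 8 = 80

80


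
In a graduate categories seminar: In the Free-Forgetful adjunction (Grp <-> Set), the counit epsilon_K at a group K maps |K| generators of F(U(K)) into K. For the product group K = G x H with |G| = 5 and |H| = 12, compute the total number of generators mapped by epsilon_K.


The counit epsilon_K: F(U(K)) -> K of the Free-Forgetful adjunction
maps |K| generators of F(U(K)) into K. For K = G x H (the product group),
|G x H| = |G| * |H|.
Total generators mapped = 5 * 12 = 60.

60


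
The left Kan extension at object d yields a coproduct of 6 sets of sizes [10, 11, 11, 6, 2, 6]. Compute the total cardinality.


Pointwise, the left Kan extension (Lan_F H)(d) is the colimit, indexed
by the comma category (F downarrow d), of H composed with the
projection (F downarrow d) -> C. Here that colimit is given
as a coproduct (disjoint union) of sets, so its cardinality is the
sum of the sizes of the summands.
Coproduct of sets with sizes: 10 + 11 + 11 + 6 + 2 + 6
= 46

46


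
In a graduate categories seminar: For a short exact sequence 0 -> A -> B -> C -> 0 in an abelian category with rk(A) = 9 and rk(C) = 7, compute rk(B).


For a short exact sequence 0 -> A -> B -> C -> 0,
rank is additive: rank(B) = rank(A) + rank(C).
rank(B) = 9 + 7 = 16

16


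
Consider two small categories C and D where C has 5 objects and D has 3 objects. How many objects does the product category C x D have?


The product category C x D has objects that are pairs (c, d).
Number of pairs = |Ob(C)| * |Ob(D)| = 5 * 3 = 15

15


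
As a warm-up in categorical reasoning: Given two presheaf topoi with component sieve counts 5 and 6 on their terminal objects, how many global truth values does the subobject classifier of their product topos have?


In a product of presheaf topoi E_1 x E_2, the subobject classifier
is Omega = Omega_1 x Omega_2 (componentwise), so
|Omega(top)| = |Omega_1(top_1)| * |Omega_2(top_2)|.
= 5 * 6 = 30.

30


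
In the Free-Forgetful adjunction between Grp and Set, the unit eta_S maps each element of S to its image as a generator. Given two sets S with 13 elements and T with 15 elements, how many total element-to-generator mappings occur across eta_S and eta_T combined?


The unit eta_X: X -> U(F(X)) of the Free-Forgetful adjunction
maps each element of X to a generator of F(X). For X = S + T (disjoint
union in Set), |S + T| = |S| + |T|.
Total mappings = 13 + 15 = 28.

28


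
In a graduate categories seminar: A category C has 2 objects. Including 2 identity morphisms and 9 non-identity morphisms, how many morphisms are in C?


Each object has an identity morphism, giving 2 identities.
Adding the 9 non-identity morphisms:
Total = 2 + 9 = 11

11


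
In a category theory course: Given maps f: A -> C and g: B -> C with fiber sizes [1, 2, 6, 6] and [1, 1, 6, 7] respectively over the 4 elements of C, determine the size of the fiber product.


The pullback A x_C B consists of pairs (a, b) with f(a) = g(b).
For each element c in C, the fiber product has |f^-1(c)| * |g^-1(c)| elements.
Summing over C: 1 * 1 + 2 * 1 + 6 * 6 + 6 * 7
= 1 + 2 + 36 + 42 = 81

81


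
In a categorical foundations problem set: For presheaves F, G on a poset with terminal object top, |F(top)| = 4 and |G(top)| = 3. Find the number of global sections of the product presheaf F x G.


Global sections of a presheaf on a poset with terminal top satisfy
Gamma(H) ~ H(top). Presheaves admit pointwise products, so
(F x G)(top) = F(top) x G(top) (Cartesian product).
|Gamma(F x G)| = |F(top)| * |G(top)| = 4 * 3 = 12.

12


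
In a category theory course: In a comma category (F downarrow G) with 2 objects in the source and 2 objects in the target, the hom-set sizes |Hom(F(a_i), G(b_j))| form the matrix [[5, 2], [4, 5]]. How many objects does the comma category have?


Objects of (F downarrow G) are triples (a, b, h: F(a)->G(b)).
The count equals the sum of all entries in the hom-matrix.
sum(row 0) = 7
sum(row 1) = 9
Grand total = 16

16


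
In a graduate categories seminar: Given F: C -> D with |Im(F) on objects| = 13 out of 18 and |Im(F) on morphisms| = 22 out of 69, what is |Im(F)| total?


The image of F consists of distinct objects and distinct morphisms.
|Im(F)| on objects = 13
|Im(F)| on morphisms = 22
Total image cardinality = 13 + 22 = 35

35


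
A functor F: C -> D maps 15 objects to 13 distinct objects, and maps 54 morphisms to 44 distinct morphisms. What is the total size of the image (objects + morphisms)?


The image of F consists of distinct objects and distinct morphisms.
|Im(F)| on objects = 13
|Im(F)| on morphisms = 44
Total image cardinality = 13 + 44 = 57

57


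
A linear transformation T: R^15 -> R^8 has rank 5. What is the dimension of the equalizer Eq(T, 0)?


The equalizer of f and the zero map is ker(f).
By the rank-nullity theorem: dim(ker(f)) = dim(domain) - rank(f).
dim(ker(f)) = 15 - 5 = 10

10


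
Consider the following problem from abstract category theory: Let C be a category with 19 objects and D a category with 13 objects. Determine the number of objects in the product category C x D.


The product category C x D has objects that are pairs (c, d).
Number of pairs = |Ob(C)| * |Ob(D)| = 19 * 13 = 247

247


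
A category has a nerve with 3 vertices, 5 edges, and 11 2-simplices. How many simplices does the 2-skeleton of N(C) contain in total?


The 2-skeleton of the nerve N(C) consists of simplices in dimensions 0, 1, 2:
  |N(C)_0| = 3 (objects)
  |N(C)_1| = 5 (morphisms)
  |N(C)_2| = 11 (composable pairs)
Total = 3 + 5 + 11 = 19

19


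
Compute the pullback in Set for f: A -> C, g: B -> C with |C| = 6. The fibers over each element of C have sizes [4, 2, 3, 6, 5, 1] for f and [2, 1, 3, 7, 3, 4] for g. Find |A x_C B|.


The pullback A x_C B consists of pairs (a, b) with f(a) = g(b).
For each element c in C, the fiber product has |f^-1(c)| * |g^-1(c)| elements.
Summing over C: 4 * 2 + 2 * 1 + 3 * 3 + 6 * 7 + 5 * 3 + 1 * 4
= 8 + 2 + 9 + 42 + 15 + 4 = 80

80


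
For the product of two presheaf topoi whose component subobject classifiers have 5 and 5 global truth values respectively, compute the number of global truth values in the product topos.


In a product of presheaf topoi E_1 x E_2, the subobject classifier
is Omega = Omega_1 x Omega_2 (componentwise), so
|Omega(top)| = |Omega_1(top_1)| * |Omega_2(top_2)|.
= 5 * 5 = 25.

25


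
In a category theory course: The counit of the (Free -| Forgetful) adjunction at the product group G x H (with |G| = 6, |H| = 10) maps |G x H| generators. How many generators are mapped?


The counit epsilon_K: F(U(K)) -> K of the Free-Forgetful adjunction
maps |K| generators of F(U(K)) into K. For K = G x H (the product group),
|G x H| = |G| * |H|.
Total generators mapped = 6 * 10 = 60.

60


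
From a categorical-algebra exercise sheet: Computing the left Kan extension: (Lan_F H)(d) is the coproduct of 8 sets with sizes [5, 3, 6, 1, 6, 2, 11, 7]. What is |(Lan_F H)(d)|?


Pointwise, the left Kan extension (Lan_F H)(d) is the colimit, indexed
by the comma category (F downarrow d), of H composed with the
projection (F downarrow d) -> C. Here that colimit is given
as a coproduct (disjoint union) of sets, so its cardinality is the
sum of the sizes of the summands.
Coproduct of sets with sizes: 5 + 3 + 6 + 1 + 6 + 2 + 11 + 7
= 41

41


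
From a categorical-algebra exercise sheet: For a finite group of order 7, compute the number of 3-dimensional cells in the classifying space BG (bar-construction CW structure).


In the bar-construction CW model of BG, the n-cells are indexed by
n-tuples [g_1|...|g_n] of non-identity elements of G (degenerate
simplices with some g_i = e do not contribute cells), so there are
(|G| - 1)^n n-cells.
For dim = 3 with |G| = 7:
cells = (7 - 1)^3 = 6^3 = 216

216


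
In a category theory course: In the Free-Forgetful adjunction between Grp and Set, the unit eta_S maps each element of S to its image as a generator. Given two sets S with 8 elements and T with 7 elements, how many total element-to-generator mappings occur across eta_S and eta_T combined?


The unit eta_X: X -> U(F(X)) of the Free-Forgetful adjunction
maps each element of X to a generator of F(X). For X = S + T (disjoint
union in Set), |S + T| = |S| + |T|.
Total mappings = 8 + 7 = 15.

15


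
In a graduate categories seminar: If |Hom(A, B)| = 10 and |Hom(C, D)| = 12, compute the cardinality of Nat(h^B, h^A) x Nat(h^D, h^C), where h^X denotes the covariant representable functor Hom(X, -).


By the Yoneda lemma, Nat(h^B, h^A) is isomorphic to Hom(A, B),
so |Nat(h^B, h^A)| = |Hom(A, B)| and |Nat(h^D, h^C)| = |Hom(C, D)|.
|Hom(A, B)| = 10, |Hom(C, D)| = 12.
|Nat(h^B, h^A) x Nat(h^D, h^C)| = 10 * 12 = 120

120


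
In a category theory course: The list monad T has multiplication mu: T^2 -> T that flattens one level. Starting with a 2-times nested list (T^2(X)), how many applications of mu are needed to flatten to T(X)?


Each application of mu: T^2 -> T removes one layer of nesting.
Starting at depth 2 (i.e., T^2(X)), we need to reach T(X).
Number of mu applications = 2 - 1 = 1

1


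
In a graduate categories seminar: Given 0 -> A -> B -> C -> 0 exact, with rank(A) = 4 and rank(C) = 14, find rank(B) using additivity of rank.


For a short exact sequence 0 -> A -> B -> C -> 0,
rank is additive: rank(B) = rank(A) + rank(C).
rank(B) = 4 + 14 = 18

18


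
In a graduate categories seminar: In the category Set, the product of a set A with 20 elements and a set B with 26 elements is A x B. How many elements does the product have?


In Set, the product A x B is the Cartesian product.
By the universal property, |A x B| = |A| * |B|.
|A x B| = 20 * 26 = 520

520


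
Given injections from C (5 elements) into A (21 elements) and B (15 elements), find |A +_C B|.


The pushout A +_C B identifies the images of C in A and B.
|A +_C B| = |A| + |B| - |C| (for injections).
= 21 + 15 - 5 = 31

31


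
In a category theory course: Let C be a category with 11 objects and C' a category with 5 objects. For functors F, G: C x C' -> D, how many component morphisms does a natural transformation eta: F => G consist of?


A natural transformation eta: F => G assigns one component morphism per
object of the domain category.
The domain is the product category C x C', so
|Ob(C x C')| = |Ob(C)| * |Ob(C')| = 11 * 5 = 55.
Therefore eta has 55 component morphisms.

55
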